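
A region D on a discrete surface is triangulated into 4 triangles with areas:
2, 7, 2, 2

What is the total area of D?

2 + 7 + 2 + 2 = 13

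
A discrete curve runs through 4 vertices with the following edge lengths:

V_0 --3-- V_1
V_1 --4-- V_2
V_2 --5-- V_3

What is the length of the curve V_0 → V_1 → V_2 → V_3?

Arc length = 3 + 4 + 5 = 12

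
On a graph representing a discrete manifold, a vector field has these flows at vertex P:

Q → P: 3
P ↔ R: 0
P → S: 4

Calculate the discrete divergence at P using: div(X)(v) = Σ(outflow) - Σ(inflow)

Divergence = sum of outgoing flows = (-3) + 0 + 4 = 1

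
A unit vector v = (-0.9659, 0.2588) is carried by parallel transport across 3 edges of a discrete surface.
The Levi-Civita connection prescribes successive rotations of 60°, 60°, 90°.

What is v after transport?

Total rotation: 60° + 60° + 90° = 210° ≡ -150° (mod 360°). Final vector: (0.9659, 0.2588)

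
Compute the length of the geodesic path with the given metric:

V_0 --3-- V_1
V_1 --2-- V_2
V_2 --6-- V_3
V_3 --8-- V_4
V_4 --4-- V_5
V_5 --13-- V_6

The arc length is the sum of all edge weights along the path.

Arc length = 3 + 2 + 6 + 8 + 4 + 13 = 36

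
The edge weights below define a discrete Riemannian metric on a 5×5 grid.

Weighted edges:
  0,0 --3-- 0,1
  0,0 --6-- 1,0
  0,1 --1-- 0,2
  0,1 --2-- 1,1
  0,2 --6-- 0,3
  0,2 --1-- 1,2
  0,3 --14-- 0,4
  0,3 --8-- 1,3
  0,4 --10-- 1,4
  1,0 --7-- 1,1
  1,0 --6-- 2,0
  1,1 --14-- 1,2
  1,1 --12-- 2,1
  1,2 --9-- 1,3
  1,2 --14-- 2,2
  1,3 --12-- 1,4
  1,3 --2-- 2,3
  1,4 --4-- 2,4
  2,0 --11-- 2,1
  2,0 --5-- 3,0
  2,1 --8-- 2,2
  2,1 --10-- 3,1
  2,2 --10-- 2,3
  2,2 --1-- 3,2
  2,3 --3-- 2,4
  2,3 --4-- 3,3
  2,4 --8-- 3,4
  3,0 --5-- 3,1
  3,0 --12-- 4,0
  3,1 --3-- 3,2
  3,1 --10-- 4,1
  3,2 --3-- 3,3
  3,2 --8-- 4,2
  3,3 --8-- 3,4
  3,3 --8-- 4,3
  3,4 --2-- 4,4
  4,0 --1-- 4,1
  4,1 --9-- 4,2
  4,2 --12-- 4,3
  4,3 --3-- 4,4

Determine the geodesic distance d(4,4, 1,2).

Shortest path: 4,4 → 3,4 → 2,4 → 2,3 → 1,3 → 1,2, total weight = 24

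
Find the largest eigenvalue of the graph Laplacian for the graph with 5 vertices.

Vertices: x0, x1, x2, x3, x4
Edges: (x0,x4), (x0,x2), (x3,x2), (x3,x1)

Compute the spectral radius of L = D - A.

Degrees: deg(x0) = 2, deg(x1) = 1, deg(x2) = 2, deg(x3) = 2, deg(x4) = 1.
L = D − A with rows/columns ordered (x0, x1, x2, x3, x4):
  [ 2,  0, -1,  0, -1]
  [ 0,  1,  0, -1,  0]
  [-1,  0,  2, -1,  0]
  [ 0, -1, -1,  2,  0]
  [-1,  0,  0,  0,  1]
Characteristic polynomial: det(λI − L) = λ(λ² − 3λ + 1)(λ² − 5λ + 5).
Roots: λ = 0; (λ² − 3λ + 1) = 0 ⇒ λ = (3 ± √5)/2 ≈ 0.382, 2.618; (λ² − 5λ + 5) = 0 ⇒ λ = (5 ± √5)/2 ≈ 1.382, 3.618.
(Check: the roots sum (with multiplicity) to 8, matching trace L = Σdeg = 2·4 = 8.)
Laplacian eigenvalues: [0.0, 0.382, 1.382, 2.618, 3.618]. Largest eigenvalue (spectral radius) = 3.618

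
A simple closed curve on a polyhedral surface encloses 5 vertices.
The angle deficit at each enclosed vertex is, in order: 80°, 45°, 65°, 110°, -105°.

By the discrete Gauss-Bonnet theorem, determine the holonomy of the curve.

Holonomy = total enclosed curvature = 80° + 45° + 65° + 110° + (-105°) = 195°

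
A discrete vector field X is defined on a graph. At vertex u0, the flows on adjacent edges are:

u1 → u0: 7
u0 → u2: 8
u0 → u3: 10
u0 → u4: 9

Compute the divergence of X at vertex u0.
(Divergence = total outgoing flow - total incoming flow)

Divergence = sum of outgoing flows = (-7) + 8 + 10 + 9 = 20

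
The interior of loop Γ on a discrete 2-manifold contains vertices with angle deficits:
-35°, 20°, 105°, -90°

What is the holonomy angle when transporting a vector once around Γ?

Holonomy = total enclosed curvature = (-35°) + 20° + 105° + (-90°) = 0°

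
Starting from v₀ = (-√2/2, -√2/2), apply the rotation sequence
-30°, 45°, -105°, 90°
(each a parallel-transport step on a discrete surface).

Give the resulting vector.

Total rotation: (-30°) + 45° + (-105°) + 90° = 0°. Final vector: (-0.7071, -0.7071)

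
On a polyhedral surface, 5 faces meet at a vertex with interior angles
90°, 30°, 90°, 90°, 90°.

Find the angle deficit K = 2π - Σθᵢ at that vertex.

Sum of angles = 390°. K = 360° - 390° = -30° = -π/6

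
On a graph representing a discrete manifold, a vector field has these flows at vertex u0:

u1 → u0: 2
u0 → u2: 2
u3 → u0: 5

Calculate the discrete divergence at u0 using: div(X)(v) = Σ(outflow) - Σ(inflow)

Divergence = sum of outgoing flows = (-2) + 2 + (-5) = -5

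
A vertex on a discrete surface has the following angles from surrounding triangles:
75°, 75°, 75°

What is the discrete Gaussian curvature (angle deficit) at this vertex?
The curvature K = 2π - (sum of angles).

Sum of angles = 225°. K = 360° - 225° = 135° = 3π/4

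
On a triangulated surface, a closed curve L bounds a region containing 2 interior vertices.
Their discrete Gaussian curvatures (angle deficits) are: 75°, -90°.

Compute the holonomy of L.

Holonomy = total enclosed curvature = 75° + (-90°) = -15°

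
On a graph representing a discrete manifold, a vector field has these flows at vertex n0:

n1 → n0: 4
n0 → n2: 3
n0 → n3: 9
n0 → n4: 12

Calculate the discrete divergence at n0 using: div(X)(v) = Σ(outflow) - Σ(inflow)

Divergence = sum of outgoing flows = (-4) + 3 + 9 + 12 = 20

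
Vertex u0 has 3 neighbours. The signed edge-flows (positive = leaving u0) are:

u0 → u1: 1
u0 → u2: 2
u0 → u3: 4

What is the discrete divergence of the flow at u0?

Divergence = sum of outgoing flows = 1 + 2 + 4 = 7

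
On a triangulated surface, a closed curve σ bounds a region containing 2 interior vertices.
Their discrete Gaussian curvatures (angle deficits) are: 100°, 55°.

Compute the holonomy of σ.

Holonomy = total enclosed curvature = 100° + 55° = 155°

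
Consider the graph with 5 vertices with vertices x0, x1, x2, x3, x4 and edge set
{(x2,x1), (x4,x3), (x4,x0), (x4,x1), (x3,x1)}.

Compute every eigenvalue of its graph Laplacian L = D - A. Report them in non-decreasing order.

Degrees: deg(x0) = 1, deg(x1) = 3, deg(x2) = 1, deg(x3) = 2, deg(x4) = 3.
L = D − A with rows/columns ordered (x0, x1, x2, x3, x4):
  [ 1,  0,  0,  0, -1]
  [ 0,  3, -1, -1, -1]
  [ 0, -1,  1,  0,  0]
  [ 0, -1,  0,  2, -1]
  [-1, -1,  0, -1,  3]
Characteristic polynomial: det(λI − L) = λ(λ² − 5λ + 3)(λ² − 5λ + 5).
Roots: λ = 0; (λ² − 5λ + 3) = 0 ⇒ λ = (5 ± √13)/2 ≈ 0.6972, 4.3028; (λ² − 5λ + 5) = 0 ⇒ λ = (5 ± √5)/2 ≈ 1.382, 3.618.
(Check: the roots sum (with multiplicity) to 10, matching trace L = Σdeg = 2·5 = 10.)
Laplacian eigenvalues (increasing order): [0.0, 0.6972, 1.382, 3.618, 4.3028]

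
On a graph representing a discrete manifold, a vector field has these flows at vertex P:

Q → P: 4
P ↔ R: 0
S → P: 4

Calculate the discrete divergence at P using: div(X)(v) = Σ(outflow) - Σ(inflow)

Divergence = sum of outgoing flows = (-4) + 0 + (-4) = -8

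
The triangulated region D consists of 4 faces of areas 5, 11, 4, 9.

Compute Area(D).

5 + 11 + 4 + 9 = 29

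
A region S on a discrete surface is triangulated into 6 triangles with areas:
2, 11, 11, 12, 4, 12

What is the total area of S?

2 + 11 + 11 + 12 + 4 + 12 = 52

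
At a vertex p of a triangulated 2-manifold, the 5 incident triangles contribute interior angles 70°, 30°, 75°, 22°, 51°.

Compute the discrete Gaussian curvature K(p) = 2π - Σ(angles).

Sum of angles = 248°. K = 360° - 248° = 112° = 28π/45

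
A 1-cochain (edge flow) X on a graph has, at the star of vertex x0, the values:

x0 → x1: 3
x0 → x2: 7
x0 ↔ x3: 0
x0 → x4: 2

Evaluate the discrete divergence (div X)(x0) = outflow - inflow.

Divergence = sum of outgoing flows = 3 + 7 + 0 + 2 = 12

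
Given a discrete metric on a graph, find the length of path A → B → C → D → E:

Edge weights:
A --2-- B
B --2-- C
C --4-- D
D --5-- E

Arc length = 2 + 2 + 4 + 5 = 13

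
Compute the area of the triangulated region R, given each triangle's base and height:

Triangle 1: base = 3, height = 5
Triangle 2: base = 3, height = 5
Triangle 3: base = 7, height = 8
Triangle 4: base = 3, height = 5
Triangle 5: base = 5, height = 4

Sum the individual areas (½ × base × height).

(1/2)×3×5 + (1/2)×3×5 + (1/2)×7×8 + (1/2)×3×5 + (1/2)×5×4 = 60.5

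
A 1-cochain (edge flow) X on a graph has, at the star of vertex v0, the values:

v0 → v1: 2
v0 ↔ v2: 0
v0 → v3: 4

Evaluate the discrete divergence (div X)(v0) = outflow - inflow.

Divergence = sum of outgoing flows = 2 + 0 + 4 = 6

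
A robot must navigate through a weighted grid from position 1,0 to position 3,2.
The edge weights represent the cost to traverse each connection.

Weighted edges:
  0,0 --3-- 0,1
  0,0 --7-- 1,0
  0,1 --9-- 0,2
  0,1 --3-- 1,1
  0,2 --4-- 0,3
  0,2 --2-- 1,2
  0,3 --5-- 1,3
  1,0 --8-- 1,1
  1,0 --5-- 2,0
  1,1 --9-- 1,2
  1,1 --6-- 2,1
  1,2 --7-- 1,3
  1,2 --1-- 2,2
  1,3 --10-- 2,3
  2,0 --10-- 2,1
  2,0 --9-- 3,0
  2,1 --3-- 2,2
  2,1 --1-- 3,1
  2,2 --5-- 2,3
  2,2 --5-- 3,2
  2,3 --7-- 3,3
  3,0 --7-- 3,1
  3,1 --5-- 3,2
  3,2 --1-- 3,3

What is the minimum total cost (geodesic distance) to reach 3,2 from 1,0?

Shortest path: 1,0 → 1,1 → 2,1 → 3,1 → 3,2, total weight = 20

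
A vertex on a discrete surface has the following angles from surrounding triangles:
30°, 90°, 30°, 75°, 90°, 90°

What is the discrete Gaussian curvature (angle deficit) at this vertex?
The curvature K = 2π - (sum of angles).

Sum of angles = 405°. K = 360° - 405° = -45° = -π/4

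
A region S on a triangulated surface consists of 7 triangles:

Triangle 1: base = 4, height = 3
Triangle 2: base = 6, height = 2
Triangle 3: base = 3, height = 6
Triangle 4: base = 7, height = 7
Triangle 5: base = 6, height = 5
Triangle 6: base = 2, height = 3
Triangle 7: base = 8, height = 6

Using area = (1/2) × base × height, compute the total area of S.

(1/2)×4×3 + (1/2)×6×2 + (1/2)×3×6 + (1/2)×7×7 + (1/2)×6×5 + (1/2)×2×3 + (1/2)×8×6 = 87.5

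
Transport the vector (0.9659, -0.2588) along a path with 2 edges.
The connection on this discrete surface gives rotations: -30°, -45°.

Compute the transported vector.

Total rotation: (-30°) + (-45°) = -75°. Final vector: (0, -1)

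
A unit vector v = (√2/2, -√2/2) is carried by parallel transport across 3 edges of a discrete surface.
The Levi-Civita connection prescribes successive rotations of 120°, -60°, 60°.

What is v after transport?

Total rotation: 120° + (-60°) + 60° = 120°. Final vector: (0.2588, 0.9659)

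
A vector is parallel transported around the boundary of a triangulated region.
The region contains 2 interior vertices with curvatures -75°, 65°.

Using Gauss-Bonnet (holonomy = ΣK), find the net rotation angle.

Holonomy = total enclosed curvature = (-75°) + 65° = -10°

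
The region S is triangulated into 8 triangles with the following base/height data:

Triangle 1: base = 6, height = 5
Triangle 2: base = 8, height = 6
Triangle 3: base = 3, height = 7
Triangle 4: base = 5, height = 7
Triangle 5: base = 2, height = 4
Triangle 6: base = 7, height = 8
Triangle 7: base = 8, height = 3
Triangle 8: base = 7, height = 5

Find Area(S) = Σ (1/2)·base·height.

(1/2)×6×5 + (1/2)×8×6 + (1/2)×3×7 + (1/2)×5×7 + (1/2)×2×4 + (1/2)×7×8 + (1/2)×8×3 + (1/2)×7×5 = 128.5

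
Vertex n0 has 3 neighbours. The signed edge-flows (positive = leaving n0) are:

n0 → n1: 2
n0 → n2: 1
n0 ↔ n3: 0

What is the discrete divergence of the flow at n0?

Divergence = sum of outgoing flows = 2 + 1 + 0 = 3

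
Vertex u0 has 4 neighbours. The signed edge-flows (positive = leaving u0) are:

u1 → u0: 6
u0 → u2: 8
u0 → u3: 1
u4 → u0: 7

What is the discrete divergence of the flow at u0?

Divergence = sum of outgoing flows = (-6) + 8 + 1 + (-7) = -4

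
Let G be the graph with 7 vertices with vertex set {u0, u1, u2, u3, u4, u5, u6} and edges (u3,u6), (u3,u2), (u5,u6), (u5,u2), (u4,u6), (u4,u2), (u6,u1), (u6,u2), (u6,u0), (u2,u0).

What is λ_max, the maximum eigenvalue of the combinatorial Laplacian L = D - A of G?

Degrees: deg(u0) = 2, deg(u1) = 1, deg(u2) = 5, deg(u3) = 2, deg(u4) = 2, deg(u5) = 2, deg(u6) = 6.
L = D − A with rows/columns ordered (u0, u1, u2, u3, u4, u5, u6):
  [ 2,  0, -1,  0,  0,  0, -1]
  [ 0,  1,  0,  0,  0,  0, -1]
  [-1,  0,  5, -1, -1, -1, -1]
  [ 0,  0, -1,  2,  0,  0, -1]
  [ 0,  0, -1,  0,  2,  0, -1]
  [ 0,  0, -1,  0,  0,  2, -1]
  [-1, -1, -1, -1, -1, -1,  6]
Characteristic polynomial: det(λI − L) = λ(λ − 1)(λ − 2)³(λ − 6)(λ − 7).
Roots: λ = 0; (λ − 1) = 0 ⇒ λ = 1; (λ − 2) = 0 ⇒ λ = 2 (multiplicity 3); (λ − 6) = 0 ⇒ λ = 6; (λ − 7) = 0 ⇒ λ = 7.
(Check: the roots sum (with multiplicity) to 20, matching trace L = Σdeg = 2·10 = 20.)
Laplacian eigenvalues: [0.0, 1.0, 2.0, 2.0, 2.0, 6.0, 7.0]. Largest eigenvalue (spectral radius) = 7.0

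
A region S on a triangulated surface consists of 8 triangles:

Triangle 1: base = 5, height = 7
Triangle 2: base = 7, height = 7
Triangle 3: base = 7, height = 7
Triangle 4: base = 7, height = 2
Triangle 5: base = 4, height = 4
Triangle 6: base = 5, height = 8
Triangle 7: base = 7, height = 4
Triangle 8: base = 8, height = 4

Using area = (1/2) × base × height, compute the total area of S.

(1/2)×5×7 + (1/2)×7×7 + (1/2)×7×7 + (1/2)×7×2 + (1/2)×4×4 + (1/2)×5×8 + (1/2)×7×4 + (1/2)×8×4 = 131.5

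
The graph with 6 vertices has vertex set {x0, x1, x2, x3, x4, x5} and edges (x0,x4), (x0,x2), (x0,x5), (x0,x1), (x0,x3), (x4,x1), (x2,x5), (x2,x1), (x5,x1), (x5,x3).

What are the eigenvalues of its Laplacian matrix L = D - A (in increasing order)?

Degrees: deg(x0) = 5, deg(x1) = 4, deg(x2) = 3, deg(x3) = 2, deg(x4) = 2, deg(x5) = 4.
L = D − A with rows/columns ordered (x0, x1, x2, x3, x4, x5):
  [ 5, -1, -1, -1, -1, -1]
  [-1,  4, -1,  0, -1, -1]
  [-1, -1,  3,  0,  0, -1]
  [-1,  0,  0,  2,  0, -1]
  [-1, -1,  0,  0,  2,  0]
  [-1, -1, -1, -1,  0,  4]
Characteristic polynomial: det(λI − L) = λ(λ² − 7λ + 9)(λ² − 7λ + 11)(λ − 6).
Roots: λ = 0; (λ² − 7λ + 9) = 0 ⇒ λ = (7 ± √13)/2 ≈ 1.6972, 5.3028; (λ² − 7λ + 11) = 0 ⇒ λ = (7 ± √5)/2 ≈ 2.382, 4.618; (λ − 6) = 0 ⇒ λ = 6.
(Check: the roots sum (with multiplicity) to 20, matching trace L = Σdeg = 2·10 = 20.)
Laplacian eigenvalues (increasing order): [0.0, 1.6972, 2.382, 4.618, 5.3028, 6.0]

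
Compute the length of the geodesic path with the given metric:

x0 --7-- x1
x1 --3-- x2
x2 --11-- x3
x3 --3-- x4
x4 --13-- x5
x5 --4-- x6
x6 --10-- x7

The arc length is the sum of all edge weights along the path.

Arc length = 7 + 3 + 11 + 3 + 13 + 4 + 10 = 51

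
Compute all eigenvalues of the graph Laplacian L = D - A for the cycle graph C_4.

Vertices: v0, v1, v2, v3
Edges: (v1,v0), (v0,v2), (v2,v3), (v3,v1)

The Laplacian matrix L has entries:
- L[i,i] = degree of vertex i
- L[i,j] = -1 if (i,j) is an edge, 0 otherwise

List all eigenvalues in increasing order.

The cycle graph C_n has Laplacian eigenvalues λ_k = 2 − 2cos(2πk/n), k = 0, 1, …, n−1. Here n = 4:
k=0: 2 − 2cos(0) = 0.0; k=1: 2 − 2cos(π/2) = 2.0; k=2: 2 − 2cos(π) = 4.0; k=3: 2 − 2cos(3π/2) = 2.0.
Laplacian eigenvalues (increasing order): [0.0, 2.0, 2.0, 4.0]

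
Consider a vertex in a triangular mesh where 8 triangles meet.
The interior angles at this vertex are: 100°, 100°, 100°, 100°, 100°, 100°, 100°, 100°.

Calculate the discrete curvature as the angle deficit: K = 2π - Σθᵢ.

Sum of angles = 800°. K = 360° - 800° = -440°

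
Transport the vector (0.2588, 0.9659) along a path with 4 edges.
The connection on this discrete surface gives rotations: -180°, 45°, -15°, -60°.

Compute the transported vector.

Total rotation: (-180°) + 45° + (-15°) + (-60°) = -210° ≡ 150° (mod 360°). Final vector: (-0.7071, -0.7071)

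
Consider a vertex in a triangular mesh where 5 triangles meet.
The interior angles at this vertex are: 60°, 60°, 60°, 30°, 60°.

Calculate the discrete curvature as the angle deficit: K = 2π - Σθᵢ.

Sum of angles = 270°. K = 360° - 270° = 90°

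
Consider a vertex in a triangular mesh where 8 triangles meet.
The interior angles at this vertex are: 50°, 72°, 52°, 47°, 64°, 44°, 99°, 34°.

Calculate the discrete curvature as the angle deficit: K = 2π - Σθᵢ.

Sum of angles = 462°. K = 360° - 462° = -102° = -17π/30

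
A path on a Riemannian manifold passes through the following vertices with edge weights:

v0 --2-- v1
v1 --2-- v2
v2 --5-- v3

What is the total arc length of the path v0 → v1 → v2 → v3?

Arc length = 2 + 2 + 5 = 9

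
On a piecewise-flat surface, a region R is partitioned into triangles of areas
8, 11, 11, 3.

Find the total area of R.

8 + 11 + 11 + 3 = 33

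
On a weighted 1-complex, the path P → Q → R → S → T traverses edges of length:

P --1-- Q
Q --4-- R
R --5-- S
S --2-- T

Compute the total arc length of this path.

Arc length = 1 + 4 + 5 + 2 = 12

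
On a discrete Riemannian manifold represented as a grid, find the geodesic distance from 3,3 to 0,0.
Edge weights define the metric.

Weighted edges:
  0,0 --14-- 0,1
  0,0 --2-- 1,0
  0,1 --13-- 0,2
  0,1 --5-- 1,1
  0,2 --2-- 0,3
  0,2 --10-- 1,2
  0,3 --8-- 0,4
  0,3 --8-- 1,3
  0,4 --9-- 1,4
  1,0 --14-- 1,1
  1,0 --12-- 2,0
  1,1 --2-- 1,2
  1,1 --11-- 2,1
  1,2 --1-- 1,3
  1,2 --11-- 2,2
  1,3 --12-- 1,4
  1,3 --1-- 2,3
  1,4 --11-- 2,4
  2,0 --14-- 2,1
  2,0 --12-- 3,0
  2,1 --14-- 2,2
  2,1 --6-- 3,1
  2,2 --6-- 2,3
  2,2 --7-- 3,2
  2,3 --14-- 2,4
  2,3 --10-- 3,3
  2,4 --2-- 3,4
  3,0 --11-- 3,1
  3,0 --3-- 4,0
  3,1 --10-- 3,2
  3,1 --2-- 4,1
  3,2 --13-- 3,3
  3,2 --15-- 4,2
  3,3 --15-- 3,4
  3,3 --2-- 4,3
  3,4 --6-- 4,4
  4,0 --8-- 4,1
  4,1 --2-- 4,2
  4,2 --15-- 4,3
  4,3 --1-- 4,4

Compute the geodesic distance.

Shortest path: 3,3 → 2,3 → 1,3 → 1,2 → 1,1 → 1,0 → 0,0, total weight = 30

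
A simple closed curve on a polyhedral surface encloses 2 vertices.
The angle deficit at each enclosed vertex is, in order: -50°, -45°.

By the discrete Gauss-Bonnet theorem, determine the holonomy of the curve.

Holonomy = total enclosed curvature = (-50°) + (-45°) = -95°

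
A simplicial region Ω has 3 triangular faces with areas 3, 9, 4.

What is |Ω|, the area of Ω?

3 + 9 + 4 = 16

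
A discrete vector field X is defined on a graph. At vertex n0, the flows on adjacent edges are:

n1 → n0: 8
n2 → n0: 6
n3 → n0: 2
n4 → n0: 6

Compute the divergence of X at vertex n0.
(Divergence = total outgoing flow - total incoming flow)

Divergence = sum of outgoing flows = (-8) + (-6) + (-2) + (-6) = -22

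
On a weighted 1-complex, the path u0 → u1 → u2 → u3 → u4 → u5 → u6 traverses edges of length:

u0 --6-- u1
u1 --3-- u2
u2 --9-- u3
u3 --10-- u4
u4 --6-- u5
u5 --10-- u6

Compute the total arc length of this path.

Arc length = 6 + 3 + 9 + 10 + 6 + 10 = 44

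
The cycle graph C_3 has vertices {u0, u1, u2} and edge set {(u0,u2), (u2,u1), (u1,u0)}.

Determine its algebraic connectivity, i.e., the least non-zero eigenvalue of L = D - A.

The cycle graph C_n has Laplacian eigenvalues λ_k = 2 − 2cos(2πk/n), k = 0, 1, …, n−1. Here n = 3:
k=0: 2 − 2cos(0) = 0.0; k=1: 2 − 2cos(2π/3) = 3.0; k=2: 2 − 2cos(4π/3) = 3.0.
Laplacian eigenvalues: [0.0, 3.0, 3.0]. Algebraic connectivity (smallest non-zero eigenvalue) = 3.0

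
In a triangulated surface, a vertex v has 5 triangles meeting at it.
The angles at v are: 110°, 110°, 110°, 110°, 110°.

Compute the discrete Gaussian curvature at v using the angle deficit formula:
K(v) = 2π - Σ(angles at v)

Sum of angles = 550°. K = 360° - 550° = -190°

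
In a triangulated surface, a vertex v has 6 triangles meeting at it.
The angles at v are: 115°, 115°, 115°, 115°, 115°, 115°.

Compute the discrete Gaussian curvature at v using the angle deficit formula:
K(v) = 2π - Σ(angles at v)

Sum of angles = 690°. K = 360° - 690° = -330°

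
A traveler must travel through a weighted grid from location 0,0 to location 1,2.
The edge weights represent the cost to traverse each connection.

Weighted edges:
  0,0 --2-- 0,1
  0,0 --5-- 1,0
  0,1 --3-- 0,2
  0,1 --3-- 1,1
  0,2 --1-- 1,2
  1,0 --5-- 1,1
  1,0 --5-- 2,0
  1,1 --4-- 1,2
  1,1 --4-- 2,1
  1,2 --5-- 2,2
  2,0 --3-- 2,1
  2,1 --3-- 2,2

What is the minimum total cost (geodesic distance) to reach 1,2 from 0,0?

Shortest path: 0,0 → 0,1 → 0,2 → 1,2, total weight = 6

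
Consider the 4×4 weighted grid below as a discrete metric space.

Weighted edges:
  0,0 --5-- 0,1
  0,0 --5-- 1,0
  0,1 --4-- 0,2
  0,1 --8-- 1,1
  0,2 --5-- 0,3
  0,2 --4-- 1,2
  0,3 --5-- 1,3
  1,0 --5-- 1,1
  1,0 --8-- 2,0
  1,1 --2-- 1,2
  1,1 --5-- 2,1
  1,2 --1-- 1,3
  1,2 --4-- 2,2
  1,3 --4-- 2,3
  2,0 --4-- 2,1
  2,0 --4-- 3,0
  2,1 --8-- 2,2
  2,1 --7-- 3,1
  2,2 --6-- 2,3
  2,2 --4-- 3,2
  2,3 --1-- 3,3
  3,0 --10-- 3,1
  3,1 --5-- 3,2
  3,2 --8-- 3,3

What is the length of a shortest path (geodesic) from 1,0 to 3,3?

Shortest path: 1,0 → 1,1 → 1,2 → 1,3 → 2,3 → 3,3, total weight = 13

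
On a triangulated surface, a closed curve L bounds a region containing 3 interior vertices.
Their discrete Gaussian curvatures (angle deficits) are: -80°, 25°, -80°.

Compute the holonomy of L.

Holonomy = total enclosed curvature = (-80°) + 25° + (-80°) = -135°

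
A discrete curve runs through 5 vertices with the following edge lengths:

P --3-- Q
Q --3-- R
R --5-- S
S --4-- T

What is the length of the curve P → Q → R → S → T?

Arc length = 3 + 3 + 5 + 4 = 15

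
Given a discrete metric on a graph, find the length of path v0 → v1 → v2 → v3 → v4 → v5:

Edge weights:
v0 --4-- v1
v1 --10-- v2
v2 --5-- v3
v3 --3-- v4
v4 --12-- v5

Arc length = 4 + 10 + 5 + 3 + 12 = 34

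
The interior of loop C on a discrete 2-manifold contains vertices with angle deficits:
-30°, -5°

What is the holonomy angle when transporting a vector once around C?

Holonomy = total enclosed curvature = (-30°) + (-5°) = -35°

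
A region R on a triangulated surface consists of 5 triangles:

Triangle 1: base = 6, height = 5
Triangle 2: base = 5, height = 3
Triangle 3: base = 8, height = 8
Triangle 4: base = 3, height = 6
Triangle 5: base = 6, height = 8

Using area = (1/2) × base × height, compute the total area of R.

(1/2)×6×5 + (1/2)×5×3 + (1/2)×8×8 + (1/2)×3×6 + (1/2)×6×8 = 87.5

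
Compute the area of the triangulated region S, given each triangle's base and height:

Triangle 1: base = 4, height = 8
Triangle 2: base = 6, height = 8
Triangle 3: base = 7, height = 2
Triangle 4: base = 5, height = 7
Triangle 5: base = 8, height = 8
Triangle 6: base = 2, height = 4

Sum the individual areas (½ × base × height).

(1/2)×4×8 + (1/2)×6×8 + (1/2)×7×2 + (1/2)×5×7 + (1/2)×8×8 + (1/2)×2×4 = 100.5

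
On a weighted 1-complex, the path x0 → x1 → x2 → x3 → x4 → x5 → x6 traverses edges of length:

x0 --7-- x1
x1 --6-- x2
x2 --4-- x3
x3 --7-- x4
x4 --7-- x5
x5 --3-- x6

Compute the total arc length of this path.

Arc length = 7 + 6 + 4 + 7 + 7 + 3 = 34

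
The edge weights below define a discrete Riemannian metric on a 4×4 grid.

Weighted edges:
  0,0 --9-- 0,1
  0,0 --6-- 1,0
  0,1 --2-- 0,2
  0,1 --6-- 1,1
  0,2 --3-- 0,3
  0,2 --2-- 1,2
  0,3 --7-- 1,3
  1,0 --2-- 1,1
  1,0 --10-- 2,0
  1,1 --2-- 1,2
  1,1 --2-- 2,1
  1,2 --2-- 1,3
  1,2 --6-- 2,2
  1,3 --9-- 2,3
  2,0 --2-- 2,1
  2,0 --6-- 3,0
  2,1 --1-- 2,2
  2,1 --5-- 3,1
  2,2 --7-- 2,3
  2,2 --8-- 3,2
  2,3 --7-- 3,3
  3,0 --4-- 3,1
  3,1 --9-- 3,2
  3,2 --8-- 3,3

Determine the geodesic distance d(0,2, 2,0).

Shortest path: 0,2 → 1,2 → 1,1 → 2,1 → 2,0, total weight = 8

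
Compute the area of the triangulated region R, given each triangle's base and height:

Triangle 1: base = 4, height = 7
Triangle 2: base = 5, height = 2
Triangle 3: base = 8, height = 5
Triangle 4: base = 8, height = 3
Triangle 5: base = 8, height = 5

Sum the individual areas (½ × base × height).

(1/2)×4×7 + (1/2)×5×2 + (1/2)×8×5 + (1/2)×8×3 + (1/2)×8×5 = 71.0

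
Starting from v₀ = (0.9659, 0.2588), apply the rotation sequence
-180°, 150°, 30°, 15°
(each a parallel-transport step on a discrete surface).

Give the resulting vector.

Total rotation: (-180°) + 150° + 30° + 15° = 15°. Final vector: (0.8660, 0.5000)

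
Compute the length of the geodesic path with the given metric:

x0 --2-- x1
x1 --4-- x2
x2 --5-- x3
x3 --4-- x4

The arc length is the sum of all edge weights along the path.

Arc length = 2 + 4 + 5 + 4 = 15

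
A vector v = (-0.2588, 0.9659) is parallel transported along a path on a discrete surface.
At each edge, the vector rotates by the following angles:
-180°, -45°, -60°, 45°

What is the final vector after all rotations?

Total rotation: (-180°) + (-45°) + (-60°) + 45° = -240° ≡ 120° (mod 360°). Final vector: (-0.7071, -0.7071)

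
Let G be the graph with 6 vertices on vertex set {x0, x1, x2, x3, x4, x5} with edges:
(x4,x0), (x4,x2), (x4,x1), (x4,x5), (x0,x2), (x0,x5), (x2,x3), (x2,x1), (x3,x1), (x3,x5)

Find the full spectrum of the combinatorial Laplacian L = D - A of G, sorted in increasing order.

Degrees: deg(x0) = 3, deg(x1) = 3, deg(x2) = 4, deg(x3) = 3, deg(x4) = 4, deg(x5) = 3.
L = D − A with rows/columns ordered (x0, x1, x2, x3, x4, x5):
  [ 3,  0, -1,  0, -1, -1]
  [ 0,  3, -1, -1, -1,  0]
  [-1, -1,  4, -1, -1,  0]
  [ 0, -1, -1,  3,  0, -1]
  [-1, -1, -1,  0,  4, -1]
  [-1,  0,  0, -1, -1,  3]
Characteristic polynomial: det(λI − L) = λ(λ² − 8λ + 13)(λ − 3)(λ − 4)(λ − 5).
Roots: λ = 0; (λ² − 8λ + 13) = 0 ⇒ λ = 4 ± √3 ≈ 2.2679, 5.7321; (λ − 3) = 0 ⇒ λ = 3; (λ − 4) = 0 ⇒ λ = 4; (λ − 5) = 0 ⇒ λ = 5.
(Check: the roots sum (with multiplicity) to 20, matching trace L = Σdeg = 2·10 = 20.)
Laplacian eigenvalues (increasing order): [0.0, 2.2679, 3.0, 4.0, 5.0, 5.7321]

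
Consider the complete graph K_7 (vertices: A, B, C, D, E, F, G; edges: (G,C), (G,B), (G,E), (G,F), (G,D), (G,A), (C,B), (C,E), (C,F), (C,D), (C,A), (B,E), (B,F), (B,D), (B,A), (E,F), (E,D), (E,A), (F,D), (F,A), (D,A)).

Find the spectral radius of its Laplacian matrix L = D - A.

For the complete graph K_n, L = nI − J (J = all-ones matrix). J has eigenvalues n (once, eigenvector 𝟙) and 0 (multiplicity n−1), so L has eigenvalues 0 (once) and n (multiplicity n−1). Here n = 7: eigenvalue 0 once and 7 with multiplicity 6.
Laplacian eigenvalues: [0.0, 7.0, 7.0, 7.0, 7.0, 7.0, 7.0]. Largest eigenvalue (spectral radius) = 7.0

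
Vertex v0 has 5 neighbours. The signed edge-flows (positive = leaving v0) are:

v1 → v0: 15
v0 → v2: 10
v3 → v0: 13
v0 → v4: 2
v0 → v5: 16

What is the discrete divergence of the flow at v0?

Divergence = sum of outgoing flows = (-15) + 10 + (-13) + 2 + 16 = 0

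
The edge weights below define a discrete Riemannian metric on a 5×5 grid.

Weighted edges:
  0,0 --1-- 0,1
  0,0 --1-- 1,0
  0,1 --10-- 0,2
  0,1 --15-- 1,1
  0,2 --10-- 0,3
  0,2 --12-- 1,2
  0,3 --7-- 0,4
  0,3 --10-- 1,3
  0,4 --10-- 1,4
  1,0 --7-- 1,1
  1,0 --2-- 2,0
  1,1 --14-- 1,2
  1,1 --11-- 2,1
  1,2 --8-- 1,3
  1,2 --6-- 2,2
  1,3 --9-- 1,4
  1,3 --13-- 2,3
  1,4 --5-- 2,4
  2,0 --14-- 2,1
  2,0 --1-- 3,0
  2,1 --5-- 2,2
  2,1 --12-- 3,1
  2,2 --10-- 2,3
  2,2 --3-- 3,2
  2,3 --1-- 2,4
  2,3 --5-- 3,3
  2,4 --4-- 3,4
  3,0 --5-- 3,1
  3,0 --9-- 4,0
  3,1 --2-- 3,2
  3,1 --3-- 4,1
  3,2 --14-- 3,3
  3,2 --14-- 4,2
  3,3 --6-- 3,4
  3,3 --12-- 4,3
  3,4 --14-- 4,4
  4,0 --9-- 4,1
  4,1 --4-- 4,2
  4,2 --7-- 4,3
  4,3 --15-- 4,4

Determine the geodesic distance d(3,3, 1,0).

Shortest path: 3,3 → 3,2 → 3,1 → 3,0 → 2,0 → 1,0, total weight = 24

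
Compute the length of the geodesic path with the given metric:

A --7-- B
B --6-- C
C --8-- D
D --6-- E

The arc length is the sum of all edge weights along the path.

Arc length = 7 + 6 + 8 + 6 = 27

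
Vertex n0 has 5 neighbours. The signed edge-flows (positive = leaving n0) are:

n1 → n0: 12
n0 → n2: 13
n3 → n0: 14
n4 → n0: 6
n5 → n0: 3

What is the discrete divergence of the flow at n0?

Divergence = sum of outgoing flows = (-12) + 13 + (-14) + (-6) + (-3) = -22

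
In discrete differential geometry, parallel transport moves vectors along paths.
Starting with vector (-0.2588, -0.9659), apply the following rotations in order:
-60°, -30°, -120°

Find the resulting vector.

Total rotation: (-60°) + (-30°) + (-120°) = -210° ≡ 150° (mod 360°). Final vector: (0.7071, 0.7071)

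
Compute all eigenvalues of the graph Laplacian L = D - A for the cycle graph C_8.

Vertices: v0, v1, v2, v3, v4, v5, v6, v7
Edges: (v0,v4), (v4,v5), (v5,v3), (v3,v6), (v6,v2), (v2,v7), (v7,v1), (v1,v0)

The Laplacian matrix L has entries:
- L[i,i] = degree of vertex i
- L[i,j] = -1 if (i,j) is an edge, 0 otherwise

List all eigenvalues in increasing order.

The cycle graph C_n has Laplacian eigenvalues λ_k = 2 − 2cos(2πk/n), k = 0, 1, …, n−1. Here n = 8:
k=0: 2 − 2cos(0) = 0.0; k=1: 2 − 2cos(π/4) = 0.5858; k=2: 2 − 2cos(π/2) = 2.0; k=3: 2 − 2cos(3π/4) = 3.4142; k=4: 2 − 2cos(π) = 4.0; k=5: 2 − 2cos(5π/4) = 3.4142; k=6: 2 − 2cos(3π/2) = 2.0; k=7: 2 − 2cos(7π/4) = 0.5858.
Laplacian eigenvalues (increasing order): [0.0, 0.5858, 0.5858, 2.0, 2.0, 3.4142, 3.4142, 4.0]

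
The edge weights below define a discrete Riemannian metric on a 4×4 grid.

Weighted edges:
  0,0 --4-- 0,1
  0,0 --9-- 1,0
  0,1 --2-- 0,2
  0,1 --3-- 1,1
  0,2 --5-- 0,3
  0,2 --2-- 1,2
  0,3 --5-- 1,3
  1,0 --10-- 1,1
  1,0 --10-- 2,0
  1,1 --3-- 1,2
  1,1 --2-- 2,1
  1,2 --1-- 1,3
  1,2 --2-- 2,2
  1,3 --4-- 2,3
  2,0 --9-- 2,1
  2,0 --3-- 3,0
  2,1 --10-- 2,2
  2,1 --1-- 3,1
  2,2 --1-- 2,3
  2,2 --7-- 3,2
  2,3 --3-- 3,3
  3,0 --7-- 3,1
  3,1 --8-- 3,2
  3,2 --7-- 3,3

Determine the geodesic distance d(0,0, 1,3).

Shortest path: 0,0 → 0,1 → 0,2 → 1,2 → 1,3, total weight = 9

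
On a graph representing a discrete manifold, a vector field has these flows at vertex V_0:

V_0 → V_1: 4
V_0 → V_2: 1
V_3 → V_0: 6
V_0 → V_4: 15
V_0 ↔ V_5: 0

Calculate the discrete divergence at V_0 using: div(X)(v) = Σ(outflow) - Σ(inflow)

Divergence = sum of outgoing flows = 4 + 1 + (-6) + 15 + 0 = 14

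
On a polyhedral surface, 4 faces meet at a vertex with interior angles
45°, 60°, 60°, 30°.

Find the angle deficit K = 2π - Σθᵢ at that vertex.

Sum of angles = 195°. K = 360° - 195° = 165° = 11π/12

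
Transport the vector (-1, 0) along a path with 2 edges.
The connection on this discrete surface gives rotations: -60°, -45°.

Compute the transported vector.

Total rotation: (-60°) + (-45°) = -105°. Final vector: (0.2588, 0.9659)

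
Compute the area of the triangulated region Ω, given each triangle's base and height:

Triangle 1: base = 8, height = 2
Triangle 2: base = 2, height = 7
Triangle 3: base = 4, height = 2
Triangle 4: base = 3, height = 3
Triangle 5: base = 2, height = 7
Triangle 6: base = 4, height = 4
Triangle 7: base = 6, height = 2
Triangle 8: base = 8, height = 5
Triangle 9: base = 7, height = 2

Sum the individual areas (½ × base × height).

(1/2)×8×2 + (1/2)×2×7 + (1/2)×4×2 + (1/2)×3×3 + (1/2)×2×7 + (1/2)×4×4 + (1/2)×6×2 + (1/2)×8×5 + (1/2)×7×2 = 71.5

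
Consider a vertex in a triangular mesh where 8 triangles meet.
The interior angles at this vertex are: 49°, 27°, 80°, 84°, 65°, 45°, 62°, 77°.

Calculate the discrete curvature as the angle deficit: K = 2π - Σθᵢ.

Sum of angles = 489°. K = 360° - 489° = -129° = -43π/60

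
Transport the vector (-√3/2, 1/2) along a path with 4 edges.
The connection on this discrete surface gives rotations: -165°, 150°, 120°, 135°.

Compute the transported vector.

Total rotation: (-165°) + 150° + 120° + 135° = 240° ≡ -120° (mod 360°). Final vector: (0.8660, 0.5000)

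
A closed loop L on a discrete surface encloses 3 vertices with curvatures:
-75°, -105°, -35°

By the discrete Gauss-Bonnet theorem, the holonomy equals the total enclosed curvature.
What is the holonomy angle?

Holonomy = total enclosed curvature = (-75°) + (-105°) + (-35°) = -215°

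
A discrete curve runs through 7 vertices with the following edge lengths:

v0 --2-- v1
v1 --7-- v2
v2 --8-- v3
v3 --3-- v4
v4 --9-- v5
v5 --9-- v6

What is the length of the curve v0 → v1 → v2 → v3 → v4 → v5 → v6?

Arc length = 2 + 7 + 8 + 3 + 9 + 9 = 38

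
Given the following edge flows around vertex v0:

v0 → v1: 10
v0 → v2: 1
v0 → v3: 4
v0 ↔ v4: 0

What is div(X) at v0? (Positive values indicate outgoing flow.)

Divergence = sum of outgoing flows = 10 + 1 + 4 + 0 = 15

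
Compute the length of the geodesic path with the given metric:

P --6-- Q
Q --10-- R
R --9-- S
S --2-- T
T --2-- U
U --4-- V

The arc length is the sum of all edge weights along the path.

Arc length = 6 + 10 + 9 + 2 + 2 + 4 = 33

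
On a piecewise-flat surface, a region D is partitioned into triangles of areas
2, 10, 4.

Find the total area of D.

2 + 10 + 4 = 16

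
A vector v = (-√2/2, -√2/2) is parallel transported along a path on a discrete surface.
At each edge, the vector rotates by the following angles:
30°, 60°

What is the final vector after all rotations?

Total rotation: 30° + 60° = 90°. Final vector: (0.7071, -0.7071)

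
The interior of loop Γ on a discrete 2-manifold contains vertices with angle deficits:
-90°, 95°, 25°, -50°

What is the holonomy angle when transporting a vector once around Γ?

Holonomy = total enclosed curvature = (-90°) + 95° + 25° + (-50°) = -20°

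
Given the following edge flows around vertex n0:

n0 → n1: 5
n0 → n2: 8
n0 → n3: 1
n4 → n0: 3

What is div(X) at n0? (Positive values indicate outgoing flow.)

Divergence = sum of outgoing flows = 5 + 8 + 1 + (-3) = 11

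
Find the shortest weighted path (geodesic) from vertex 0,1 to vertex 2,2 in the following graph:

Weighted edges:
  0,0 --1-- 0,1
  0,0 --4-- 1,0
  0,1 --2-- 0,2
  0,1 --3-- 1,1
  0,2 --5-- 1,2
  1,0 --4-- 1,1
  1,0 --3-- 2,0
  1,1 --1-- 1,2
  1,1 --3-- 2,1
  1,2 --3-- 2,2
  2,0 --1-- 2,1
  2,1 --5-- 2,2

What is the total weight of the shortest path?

Shortest path: 0,1 → 1,1 → 1,2 → 2,2, total weight = 7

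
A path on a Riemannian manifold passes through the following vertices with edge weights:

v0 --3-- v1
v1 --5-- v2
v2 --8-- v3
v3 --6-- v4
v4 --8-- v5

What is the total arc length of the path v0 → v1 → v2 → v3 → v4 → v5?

Arc length = 3 + 5 + 8 + 6 + 8 = 30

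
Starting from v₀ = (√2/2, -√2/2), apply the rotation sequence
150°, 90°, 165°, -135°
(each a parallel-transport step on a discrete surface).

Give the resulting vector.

Total rotation: 150° + 90° + 165° + (-135°) = 270° ≡ -90° (mod 360°). Final vector: (-0.7071, -0.7071)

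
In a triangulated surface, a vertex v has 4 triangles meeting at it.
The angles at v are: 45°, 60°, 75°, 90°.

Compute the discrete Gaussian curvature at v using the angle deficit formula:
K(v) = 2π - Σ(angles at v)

Sum of angles = 270°. K = 360° - 270° = 90°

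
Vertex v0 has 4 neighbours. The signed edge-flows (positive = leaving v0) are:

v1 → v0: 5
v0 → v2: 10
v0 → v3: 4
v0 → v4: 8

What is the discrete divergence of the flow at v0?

Divergence = sum of outgoing flows = (-5) + 10 + 4 + 8 = 17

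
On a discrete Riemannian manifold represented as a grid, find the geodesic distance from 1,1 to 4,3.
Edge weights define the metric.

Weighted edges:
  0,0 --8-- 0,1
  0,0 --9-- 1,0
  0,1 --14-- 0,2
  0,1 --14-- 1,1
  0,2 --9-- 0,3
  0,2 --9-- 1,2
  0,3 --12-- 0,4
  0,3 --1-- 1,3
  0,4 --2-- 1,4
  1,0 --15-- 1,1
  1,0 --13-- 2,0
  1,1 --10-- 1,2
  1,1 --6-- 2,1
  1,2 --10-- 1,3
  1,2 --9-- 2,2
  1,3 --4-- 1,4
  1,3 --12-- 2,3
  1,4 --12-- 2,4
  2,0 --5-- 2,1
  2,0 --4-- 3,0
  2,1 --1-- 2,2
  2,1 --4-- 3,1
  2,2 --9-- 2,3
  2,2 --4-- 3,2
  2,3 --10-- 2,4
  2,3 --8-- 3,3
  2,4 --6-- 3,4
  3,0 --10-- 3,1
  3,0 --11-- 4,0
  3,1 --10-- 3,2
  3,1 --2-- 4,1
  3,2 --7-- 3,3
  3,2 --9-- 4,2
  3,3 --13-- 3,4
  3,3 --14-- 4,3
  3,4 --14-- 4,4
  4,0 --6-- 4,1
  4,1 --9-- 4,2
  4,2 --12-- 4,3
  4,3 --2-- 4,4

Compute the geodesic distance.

Shortest path: 1,1 → 2,1 → 2,2 → 3,2 → 3,3 → 4,3, total weight = 32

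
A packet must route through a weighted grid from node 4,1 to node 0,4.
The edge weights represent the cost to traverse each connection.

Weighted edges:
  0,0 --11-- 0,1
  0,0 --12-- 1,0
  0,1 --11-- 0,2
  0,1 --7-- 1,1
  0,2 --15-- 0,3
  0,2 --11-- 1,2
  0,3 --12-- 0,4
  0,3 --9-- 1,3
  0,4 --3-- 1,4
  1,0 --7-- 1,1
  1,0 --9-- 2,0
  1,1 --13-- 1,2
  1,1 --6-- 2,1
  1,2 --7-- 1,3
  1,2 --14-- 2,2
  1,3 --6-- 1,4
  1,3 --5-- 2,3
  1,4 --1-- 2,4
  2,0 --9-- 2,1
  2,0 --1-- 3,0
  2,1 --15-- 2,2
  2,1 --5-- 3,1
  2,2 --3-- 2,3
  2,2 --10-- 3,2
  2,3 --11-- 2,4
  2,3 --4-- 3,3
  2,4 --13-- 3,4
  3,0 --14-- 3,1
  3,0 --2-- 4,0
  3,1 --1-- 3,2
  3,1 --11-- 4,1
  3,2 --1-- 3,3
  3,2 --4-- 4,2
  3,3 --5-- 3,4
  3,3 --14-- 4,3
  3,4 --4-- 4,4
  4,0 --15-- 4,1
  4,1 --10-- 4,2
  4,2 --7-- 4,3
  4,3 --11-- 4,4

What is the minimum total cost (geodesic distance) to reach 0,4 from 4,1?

Shortest path: 4,1 → 3,1 → 3,2 → 3,3 → 2,3 → 1,3 → 1,4 → 0,4, total weight = 31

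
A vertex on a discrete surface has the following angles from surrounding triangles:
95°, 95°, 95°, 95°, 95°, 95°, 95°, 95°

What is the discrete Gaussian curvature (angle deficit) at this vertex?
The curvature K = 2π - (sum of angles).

Sum of angles = 760°. K = 360° - 760° = -400° = -20π/9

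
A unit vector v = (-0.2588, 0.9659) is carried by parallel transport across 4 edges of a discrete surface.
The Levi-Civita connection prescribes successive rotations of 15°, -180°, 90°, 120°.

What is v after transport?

Total rotation: 15° + (-180°) + 90° + 120° = 45°. Final vector: (-0.8660, 0.5000)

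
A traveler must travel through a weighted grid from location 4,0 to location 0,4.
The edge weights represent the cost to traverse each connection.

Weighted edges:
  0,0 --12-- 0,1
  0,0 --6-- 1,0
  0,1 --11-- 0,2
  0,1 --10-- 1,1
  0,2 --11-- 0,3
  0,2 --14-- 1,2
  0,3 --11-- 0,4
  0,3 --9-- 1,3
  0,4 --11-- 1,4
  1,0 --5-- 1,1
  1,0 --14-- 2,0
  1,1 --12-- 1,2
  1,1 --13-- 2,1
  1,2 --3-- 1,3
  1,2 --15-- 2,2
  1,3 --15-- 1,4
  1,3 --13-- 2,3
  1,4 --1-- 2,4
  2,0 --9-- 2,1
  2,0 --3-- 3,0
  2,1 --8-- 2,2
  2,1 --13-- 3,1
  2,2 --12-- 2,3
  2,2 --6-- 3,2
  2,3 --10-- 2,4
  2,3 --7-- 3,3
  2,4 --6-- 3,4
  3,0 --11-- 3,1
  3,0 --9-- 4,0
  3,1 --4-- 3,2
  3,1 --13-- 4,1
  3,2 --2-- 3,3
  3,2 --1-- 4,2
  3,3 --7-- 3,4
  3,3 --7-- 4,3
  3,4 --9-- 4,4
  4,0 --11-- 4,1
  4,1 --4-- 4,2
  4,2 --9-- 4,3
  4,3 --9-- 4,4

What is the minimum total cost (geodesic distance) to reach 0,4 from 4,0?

Shortest path: 4,0 → 4,1 → 4,2 → 3,2 → 3,3 → 3,4 → 2,4 → 1,4 → 0,4, total weight = 43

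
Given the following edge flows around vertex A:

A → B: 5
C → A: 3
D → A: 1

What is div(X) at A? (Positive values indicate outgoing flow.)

Divergence = sum of outgoing flows = 5 + (-3) + (-1) = 1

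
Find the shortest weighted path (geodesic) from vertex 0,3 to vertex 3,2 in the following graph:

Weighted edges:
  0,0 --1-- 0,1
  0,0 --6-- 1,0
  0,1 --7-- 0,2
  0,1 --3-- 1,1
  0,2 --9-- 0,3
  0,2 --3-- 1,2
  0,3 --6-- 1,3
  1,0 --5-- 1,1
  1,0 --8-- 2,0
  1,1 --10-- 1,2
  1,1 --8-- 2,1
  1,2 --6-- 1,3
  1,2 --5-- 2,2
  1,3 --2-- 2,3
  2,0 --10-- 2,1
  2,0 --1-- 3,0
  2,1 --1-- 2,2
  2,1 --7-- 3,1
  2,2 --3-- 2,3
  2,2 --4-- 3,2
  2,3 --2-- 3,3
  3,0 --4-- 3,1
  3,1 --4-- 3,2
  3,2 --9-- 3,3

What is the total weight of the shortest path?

Shortest path: 0,3 → 1,3 → 2,3 → 2,2 → 3,2, total weight = 15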